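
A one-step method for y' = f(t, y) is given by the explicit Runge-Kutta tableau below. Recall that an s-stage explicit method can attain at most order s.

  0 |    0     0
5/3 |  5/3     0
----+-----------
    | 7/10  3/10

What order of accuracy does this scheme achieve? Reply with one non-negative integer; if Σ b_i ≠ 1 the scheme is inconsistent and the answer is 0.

b = (7/10, 3/10)
c = (0, 5/3)
Σ b_i: 7/10·1 + 3/10·1 = 1 ✓
b·c: 3/10·5/3 = 1/2 ✓; 2 stages ⇒ order 2.

2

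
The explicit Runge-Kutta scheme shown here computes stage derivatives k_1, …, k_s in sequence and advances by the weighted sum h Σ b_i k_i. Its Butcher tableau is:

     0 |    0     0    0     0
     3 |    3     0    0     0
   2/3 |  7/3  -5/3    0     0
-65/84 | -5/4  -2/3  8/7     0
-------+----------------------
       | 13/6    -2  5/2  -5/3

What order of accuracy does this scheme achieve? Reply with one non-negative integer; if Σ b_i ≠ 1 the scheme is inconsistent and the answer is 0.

1

b = (13/6, -2, 5/2, -5/3)
c = (0, 3, 2/3, -65/84)
Ac = (0, 0, -5, -26/21)
Σ b_i: 13/6·1 + (-2)·1 + 5/2·1 + (-5/3)·1 = 1 ✓
b·c: (-2)·3 + 5/2·2/3 + (-5/3)·(-65/84) = -767/252 ≠ 1/2 ⇒ order 1.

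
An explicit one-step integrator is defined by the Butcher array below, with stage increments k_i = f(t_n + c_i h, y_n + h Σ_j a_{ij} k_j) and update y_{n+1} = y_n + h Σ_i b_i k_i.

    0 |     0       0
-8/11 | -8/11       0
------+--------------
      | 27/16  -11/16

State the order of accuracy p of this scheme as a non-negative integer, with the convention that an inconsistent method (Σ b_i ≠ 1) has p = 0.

2

b = (27/16, -11/16)
c = (0, -8/11)
Σ b_i: 27/16·1 + (-11/16)·1 = 1 ✓
b·c: (-11/16)·(-8/11) = 1/2 ✓; 2 stages ⇒ order 2.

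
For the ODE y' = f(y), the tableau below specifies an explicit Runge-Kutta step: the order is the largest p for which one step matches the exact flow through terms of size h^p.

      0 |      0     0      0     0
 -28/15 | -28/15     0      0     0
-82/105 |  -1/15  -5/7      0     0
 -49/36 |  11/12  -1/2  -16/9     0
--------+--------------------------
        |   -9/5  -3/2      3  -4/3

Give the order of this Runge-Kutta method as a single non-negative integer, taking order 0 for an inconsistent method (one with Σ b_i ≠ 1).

0

b = (-9/5, -3/2, 3, -4/3)
c = (0, -28/15, -82/105, -49/36)
Ac = (0, 0, 4/3, 2194/945)
Σ b_i: (-9/5)·1 + (-3/2)·1 + 3·1 + (-4/3)·1 = -49/30 ≠ 1 ⇒ order 0.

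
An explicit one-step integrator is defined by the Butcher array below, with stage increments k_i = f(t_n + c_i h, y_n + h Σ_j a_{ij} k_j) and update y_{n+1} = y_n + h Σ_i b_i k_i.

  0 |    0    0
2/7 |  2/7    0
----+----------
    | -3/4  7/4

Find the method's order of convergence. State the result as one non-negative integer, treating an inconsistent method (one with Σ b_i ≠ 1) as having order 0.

2

b = (-3/4, 7/4)
c = (0, 2/7)
Σ b_i: (-3/4)·1 + 7/4·1 = 1 ✓
b·c: 7/4·2/7 = 1/2 ✓; 2 stages ⇒ order 2.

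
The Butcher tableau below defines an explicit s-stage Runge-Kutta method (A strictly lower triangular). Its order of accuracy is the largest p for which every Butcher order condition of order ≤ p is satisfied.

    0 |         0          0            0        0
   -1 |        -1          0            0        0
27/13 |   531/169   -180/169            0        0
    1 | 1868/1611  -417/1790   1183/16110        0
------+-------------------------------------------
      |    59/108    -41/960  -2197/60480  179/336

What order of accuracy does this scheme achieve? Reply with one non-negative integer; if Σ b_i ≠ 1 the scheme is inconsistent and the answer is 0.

b = (59/108, -41/960, -2197/60480, 179/336)
c = (0, -1, 27/13, 1)
Ac = (0, 0, 180/169, 69/179)
Σ b_i: 59/108·1 + (-41/960)·1 + (-2197/60480)·1 + 179/336·1 = 1 ✓
b·c: (-41/960)·(-1) + (-2197/60480)·27/13 + 179/336·1 = 1/2 ✓
b·c²: (-41/960)·1 + (-2197/60480)·729/169 + 179/336·1 = 1/3 ✓
b·Ac: (-2197/60480)·180/169 + 179/336·69/179 = 1/6 ✓
b·c³: (-41/960)·(-1) + (-2197/60480)·19683/2197 + 179/336·1 = 1/4 ✓
b·(c∘Ac): (-2197/60480)·4860/2197 + 179/336·69/179 = 1/8 ✓
b·Ac²: (-2197/60480)·(-180/169) + 179/336·15/179 = 1/12 ✓
b·A²c: 179/336·14/179 = 1/24 ✓; 4 stages ⇒ order 4.

4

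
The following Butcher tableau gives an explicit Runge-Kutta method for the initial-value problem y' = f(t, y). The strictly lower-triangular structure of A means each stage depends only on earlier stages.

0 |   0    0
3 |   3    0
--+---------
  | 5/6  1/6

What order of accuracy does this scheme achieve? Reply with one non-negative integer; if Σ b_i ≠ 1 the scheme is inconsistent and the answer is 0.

b = (5/6, 1/6)
c = (0, 3)
Σ b_i: 5/6·1 + 1/6·1 = 1 ✓
b·c: 1/6·3 = 1/2 ✓; 2 stages ⇒ order 2.

2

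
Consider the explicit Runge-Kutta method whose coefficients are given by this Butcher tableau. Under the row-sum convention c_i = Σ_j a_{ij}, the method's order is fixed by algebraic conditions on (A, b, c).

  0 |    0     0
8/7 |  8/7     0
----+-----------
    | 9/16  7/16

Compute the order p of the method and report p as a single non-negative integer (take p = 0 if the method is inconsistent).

b = (9/16, 7/16)
c = (0, 8/7)
Σ b_i: 9/16·1 + 7/16·1 = 1 ✓
b·c: 7/16·8/7 = 1/2 ✓; 2 stages ⇒ order 2.

2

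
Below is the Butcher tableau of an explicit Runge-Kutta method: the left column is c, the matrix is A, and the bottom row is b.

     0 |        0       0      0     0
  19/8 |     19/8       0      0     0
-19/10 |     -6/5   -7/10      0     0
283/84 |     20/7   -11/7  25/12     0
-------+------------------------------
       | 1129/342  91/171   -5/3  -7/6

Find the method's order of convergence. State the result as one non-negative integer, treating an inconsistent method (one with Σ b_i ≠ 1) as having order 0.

b = (1129/342, 91/171, -5/3, -7/6)
c = (0, 19/8, -19/10, 283/84)
Ac = (0, 0, -133/80, -323/42)
Σ b_i: 1129/342·1 + 91/171·1 + (-5/3)·1 + (-7/6)·1 = 1 ✓
b·c: 91/171·19/8 + (-5/3)·(-19/10) + (-7/6)·283/84 = 1/2 ✓
b·c²: 91/171·361/64 + (-5/3)·361/100 + (-7/6)·80089/7056 = -983233/60480 ≠ 1/3 ⇒ order 2.
b·Ac: (-5/3)·(-133/80) + (-7/6)·(-323/42) = 1691/144 ≠ 1/6

2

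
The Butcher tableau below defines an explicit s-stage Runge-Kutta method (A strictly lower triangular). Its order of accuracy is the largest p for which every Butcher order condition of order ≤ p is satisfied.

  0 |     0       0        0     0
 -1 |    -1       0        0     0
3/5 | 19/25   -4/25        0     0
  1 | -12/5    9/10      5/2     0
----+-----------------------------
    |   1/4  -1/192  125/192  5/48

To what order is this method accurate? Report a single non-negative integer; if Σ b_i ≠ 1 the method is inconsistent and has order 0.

b = (1/4, -1/192, 125/192, 5/48)
c = (0, -1, 3/5, 1)
Ac = (0, 0, 4/25, 3/5)
Σ b_i: 1/4·1 + (-1/192)·1 + 125/192·1 + 5/48·1 = 1 ✓
b·c: (-1/192)·(-1) + 125/192·3/5 + 5/48·1 = 1/2 ✓
b·c²: (-1/192)·1 + 125/192·9/25 + 5/48·1 = 1/3 ✓
b·Ac: 125/192·4/25 + 5/48·3/5 = 1/6 ✓
b·c³: (-1/192)·(-1) + 125/192·27/125 + 5/48·1 = 1/4 ✓
b·(c∘Ac): 125/192·12/125 + 5/48·3/5 = 1/8 ✓
b·Ac²: 125/192·(-4/25) + 5/48·9/5 = 1/12 ✓
b·A²c: 5/48·2/5 = 1/24 ✓; 4 stages ⇒ order 4.

4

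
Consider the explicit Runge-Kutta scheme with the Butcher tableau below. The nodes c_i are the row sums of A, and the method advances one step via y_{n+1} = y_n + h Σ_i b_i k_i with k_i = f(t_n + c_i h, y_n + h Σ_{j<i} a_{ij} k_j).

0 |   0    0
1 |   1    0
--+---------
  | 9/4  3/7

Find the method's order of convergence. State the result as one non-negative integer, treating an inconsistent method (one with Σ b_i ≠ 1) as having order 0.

b = (9/4, 3/7)
c = (0, 1)
Σ b_i: 9/4·1 + 3/7·1 = 75/28 ≠ 1 ⇒ order 0.

0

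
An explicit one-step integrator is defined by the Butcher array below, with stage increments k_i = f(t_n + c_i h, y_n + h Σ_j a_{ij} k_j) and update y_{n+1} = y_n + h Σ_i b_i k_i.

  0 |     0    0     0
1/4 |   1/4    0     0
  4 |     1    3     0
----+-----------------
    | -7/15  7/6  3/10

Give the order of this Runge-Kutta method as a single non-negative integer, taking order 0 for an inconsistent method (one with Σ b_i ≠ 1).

1

b = (-7/15, 7/6, 3/10)
c = (0, 1/4, 4)
Ac = (0, 0, 3/4)
Σ b_i: (-7/15)·1 + 7/6·1 + 3/10·1 = 1 ✓
b·c: 7/6·1/4 + 3/10·4 = 179/120 ≠ 1/2 ⇒ order 1.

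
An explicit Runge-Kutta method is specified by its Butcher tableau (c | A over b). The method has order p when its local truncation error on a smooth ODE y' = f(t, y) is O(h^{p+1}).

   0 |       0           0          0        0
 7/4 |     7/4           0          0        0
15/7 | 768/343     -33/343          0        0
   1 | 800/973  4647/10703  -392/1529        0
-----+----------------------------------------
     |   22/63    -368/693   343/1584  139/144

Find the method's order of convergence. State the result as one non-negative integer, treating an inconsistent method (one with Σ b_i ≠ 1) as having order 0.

b = (22/63, -368/693, 343/1584, 139/144)
c = (0, 7/4, 15/7, 1)
Ac = (0, 0, -33/196, 117/556)
Σ b_i: 22/63·1 + (-368/693)·1 + 343/1584·1 + 139/144·1 = 1 ✓
b·c: (-368/693)·7/4 + 343/1584·15/7 + 139/144·1 = 1/2 ✓
b·c²: (-368/693)·49/16 + 343/1584·225/49 + 139/144·1 = 1/3 ✓
b·Ac: 343/1584·(-33/196) + 139/144·117/556 = 1/6 ✓
b·c³: (-368/693)·343/64 + 343/1584·3375/343 + 139/144·1 = 1/4 ✓
b·(c∘Ac): 343/1584·(-495/1372) + 139/144·117/556 = 1/8 ✓
b·Ac²: 343/1584·(-33/112) + 139/144·339/2224 = 1/12 ✓
b·A²c: 139/144·6/139 = 1/24 ✓; 4 stages ⇒ order 4.

4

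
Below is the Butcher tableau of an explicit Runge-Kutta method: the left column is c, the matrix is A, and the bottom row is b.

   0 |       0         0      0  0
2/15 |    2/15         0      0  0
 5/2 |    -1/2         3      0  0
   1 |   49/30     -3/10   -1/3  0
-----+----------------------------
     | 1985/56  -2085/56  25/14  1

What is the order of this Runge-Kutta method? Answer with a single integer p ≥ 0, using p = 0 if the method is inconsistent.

2

b = (1985/56, -2085/56, 25/14, 1)
c = (0, 2/15, 5/2, 1)
Ac = (0, 0, 2/5, -131/150)
Σ b_i: 1985/56·1 + (-2085/56)·1 + 25/14·1 + 1·1 = 1 ✓
b·c: (-2085/56)·2/15 + 25/14·5/2 + 1·1 = 1/2 ✓
b·c²: (-2085/56)·4/225 + 25/14·25/4 + 1·1 = 9659/840 ≠ 1/3 ⇒ order 2.
b·Ac: 25/14·2/5 + 1·(-131/150) = -167/1050 ≠ 1/6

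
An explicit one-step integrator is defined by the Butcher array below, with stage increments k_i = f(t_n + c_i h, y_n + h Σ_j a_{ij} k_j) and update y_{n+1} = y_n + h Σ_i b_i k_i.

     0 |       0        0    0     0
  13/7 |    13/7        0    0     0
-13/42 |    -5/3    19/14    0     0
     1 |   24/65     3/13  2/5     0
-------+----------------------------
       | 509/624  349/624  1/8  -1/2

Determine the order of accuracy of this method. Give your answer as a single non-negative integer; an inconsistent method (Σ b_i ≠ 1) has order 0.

b = (509/624, 349/624, 1/8, -1/2)
c = (0, 13/7, -13/42, 1)
Ac = (0, 0, 247/98, 32/105)
Σ b_i: 509/624·1 + 349/624·1 + 1/8·1 + (-1/2)·1 = 1 ✓
b·c: 349/624·13/7 + 1/8·(-13/42) + (-1/2)·1 = 1/2 ✓
b·c²: 349/624·169/49 + 1/8·169/1764 + (-1/2)·1 = 415/288 ≠ 1/3 ⇒ order 2.
b·Ac: 1/8·247/98 + (-1/2)·32/105 = 1913/11760 ≠ 1/6

2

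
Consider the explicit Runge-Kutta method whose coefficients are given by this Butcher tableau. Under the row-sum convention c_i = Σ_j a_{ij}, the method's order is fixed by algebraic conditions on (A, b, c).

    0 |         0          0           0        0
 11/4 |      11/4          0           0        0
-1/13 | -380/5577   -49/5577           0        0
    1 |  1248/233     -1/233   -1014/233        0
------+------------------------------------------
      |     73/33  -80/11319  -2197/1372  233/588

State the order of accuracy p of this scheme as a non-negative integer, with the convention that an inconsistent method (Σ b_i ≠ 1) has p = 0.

4

b = (73/33, -80/11319, -2197/1372, 233/588)
c = (0, 11/4, -1/13, 1)
Ac = (0, 0, -49/2028, 301/932)
Σ b_i: 73/33·1 + (-80/11319)·1 + (-2197/1372)·1 + 233/588·1 = 1 ✓
b·c: (-80/11319)·11/4 + (-2197/1372)·(-1/13) + 233/588·1 = 1/2 ✓
b·c²: (-80/11319)·121/16 + (-2197/1372)·1/169 + 233/588·1 = 1/3 ✓
b·Ac: (-2197/1372)·(-49/2028) + 233/588·301/932 = 1/6 ✓
b·c³: (-80/11319)·1331/64 + (-2197/1372)·(-1/2197) + 233/588·1 = 1/4 ✓
b·(c∘Ac): (-2197/1372)·49/26364 + 233/588·301/932 = 1/8 ✓
b·Ac²: (-2197/1372)·(-539/8112) + 233/588·(-217/3728) = 1/12 ✓
b·A²c: 233/588·49/466 = 1/24 ✓; 4 stages ⇒ order 4.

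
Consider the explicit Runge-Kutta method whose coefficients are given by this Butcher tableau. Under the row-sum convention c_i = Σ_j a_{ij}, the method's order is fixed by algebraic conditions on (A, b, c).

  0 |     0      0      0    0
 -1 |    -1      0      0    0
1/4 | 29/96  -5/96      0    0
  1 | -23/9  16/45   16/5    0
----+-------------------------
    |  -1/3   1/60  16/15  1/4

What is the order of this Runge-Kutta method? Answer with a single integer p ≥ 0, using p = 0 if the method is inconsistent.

4

b = (-1/3, 1/60, 16/15, 1/4)
c = (0, -1, 1/4, 1)
Ac = (0, 0, 5/96, 4/9)
Σ b_i: (-1/3)·1 + 1/60·1 + 16/15·1 + 1/4·1 = 1 ✓
b·c: 1/60·(-1) + 16/15·1/4 + 1/4·1 = 1/2 ✓
b·c²: 1/60·1 + 16/15·1/16 + 1/4·1 = 1/3 ✓
b·Ac: 16/15·5/96 + 1/4·4/9 = 1/6 ✓
b·c³: 1/60·(-1) + 16/15·1/64 + 1/4·1 = 1/4 ✓
b·(c∘Ac): 16/15·5/384 + 1/4·4/9 = 1/8 ✓
b·Ac²: 16/15·(-5/96) + 1/4·5/9 = 1/12 ✓
b·A²c: 1/4·1/6 = 1/24 ✓; 4 stages ⇒ order 4.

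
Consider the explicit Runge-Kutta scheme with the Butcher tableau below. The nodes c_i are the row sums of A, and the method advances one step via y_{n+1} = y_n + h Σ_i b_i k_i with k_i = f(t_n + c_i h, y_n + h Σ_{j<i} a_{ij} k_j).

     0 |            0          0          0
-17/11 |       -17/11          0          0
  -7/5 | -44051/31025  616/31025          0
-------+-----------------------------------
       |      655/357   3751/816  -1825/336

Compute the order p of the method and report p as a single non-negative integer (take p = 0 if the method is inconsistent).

3

b = (655/357, 3751/816, -1825/336)
c = (0, -17/11, -7/5)
Ac = (0, 0, -56/1825)
Σ b_i: 655/357·1 + 3751/816·1 + (-1825/336)·1 = 1 ✓
b·c: 3751/816·(-17/11) + (-1825/336)·(-7/5) = 1/2 ✓
b·c²: 3751/816·289/121 + (-1825/336)·49/25 = 1/3 ✓
b·Ac: (-1825/336)·(-56/1825) = 1/6 ✓; 3 stages ⇒ order 3.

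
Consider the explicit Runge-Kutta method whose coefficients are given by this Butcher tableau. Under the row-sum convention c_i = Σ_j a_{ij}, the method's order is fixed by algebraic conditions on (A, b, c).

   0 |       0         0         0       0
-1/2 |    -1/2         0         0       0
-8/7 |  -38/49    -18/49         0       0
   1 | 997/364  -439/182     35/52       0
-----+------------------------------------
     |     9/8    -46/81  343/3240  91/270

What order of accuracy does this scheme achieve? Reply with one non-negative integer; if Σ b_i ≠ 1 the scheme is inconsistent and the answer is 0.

4

b = (9/8, -46/81, 343/3240, 91/270)
c = (0, -1/2, -8/7, 1)
Ac = (0, 0, 9/49, 159/364)
Σ b_i: 9/8·1 + (-46/81)·1 + 343/3240·1 + 91/270·1 = 1 ✓
b·c: (-46/81)·(-1/2) + 343/3240·(-8/7) + 91/270·1 = 1/2 ✓
b·c²: (-46/81)·1/4 + 343/3240·64/49 + 91/270·1 = 1/3 ✓
b·Ac: 343/3240·9/49 + 91/270·159/364 = 1/6 ✓
b·c³: (-46/81)·(-1/8) + 343/3240·(-512/343) + 91/270·1 = 1/4 ✓
b·(c∘Ac): 343/3240·(-72/343) + 91/270·159/364 = 1/8 ✓
b·Ac²: 343/3240·(-9/98) + 91/270·201/728 = 1/12 ✓
b·A²c: 91/270·45/364 = 1/24 ✓; 4 stages ⇒ order 4.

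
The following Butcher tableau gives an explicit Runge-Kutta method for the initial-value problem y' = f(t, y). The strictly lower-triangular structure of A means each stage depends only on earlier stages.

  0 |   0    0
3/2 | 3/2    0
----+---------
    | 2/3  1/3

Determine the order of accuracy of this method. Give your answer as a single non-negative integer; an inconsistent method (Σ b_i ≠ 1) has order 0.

b = (2/3, 1/3)
c = (0, 3/2)
Σ b_i: 2/3·1 + 1/3·1 = 1 ✓
b·c: 1/3·3/2 = 1/2 ✓; 2 stages ⇒ order 2.

2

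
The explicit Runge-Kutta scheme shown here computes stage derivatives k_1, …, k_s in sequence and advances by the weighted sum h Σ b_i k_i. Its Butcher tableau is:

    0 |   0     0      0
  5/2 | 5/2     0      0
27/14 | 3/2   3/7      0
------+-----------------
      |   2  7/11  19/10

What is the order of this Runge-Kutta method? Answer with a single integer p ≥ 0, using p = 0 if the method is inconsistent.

0

b = (2, 7/11, 19/10)
c = (0, 5/2, 27/14)
Ac = (0, 0, 15/14)
Σ b_i: 2·1 + 7/11·1 + 19/10·1 = 499/110 ≠ 1 ⇒ order 0.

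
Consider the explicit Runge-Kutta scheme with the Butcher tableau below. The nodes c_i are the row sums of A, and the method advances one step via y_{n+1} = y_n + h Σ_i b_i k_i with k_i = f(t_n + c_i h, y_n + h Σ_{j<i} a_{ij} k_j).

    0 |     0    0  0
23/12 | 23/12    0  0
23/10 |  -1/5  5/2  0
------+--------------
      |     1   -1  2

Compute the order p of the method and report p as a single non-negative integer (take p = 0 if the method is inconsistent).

b = (1, -1, 2)
c = (0, 23/12, 23/10)
Ac = (0, 0, 115/24)
Σ b_i: 1·1 + (-1)·1 + 2·1 = 2 ≠ 1 ⇒ order 0.

0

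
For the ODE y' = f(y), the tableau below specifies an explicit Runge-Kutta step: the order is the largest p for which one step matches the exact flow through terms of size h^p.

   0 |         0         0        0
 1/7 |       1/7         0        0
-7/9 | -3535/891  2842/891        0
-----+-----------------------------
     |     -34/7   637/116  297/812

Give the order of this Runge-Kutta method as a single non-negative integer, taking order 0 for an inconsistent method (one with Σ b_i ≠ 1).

b = (-34/7, 637/116, 297/812)
c = (0, 1/7, -7/9)
Ac = (0, 0, 406/891)
Σ b_i: (-34/7)·1 + 637/116·1 + 297/812·1 = 1 ✓
b·c: 637/116·1/7 + 297/812·(-7/9) = 1/2 ✓
b·c²: 637/116·1/49 + 297/812·49/81 = 1/3 ✓
b·Ac: 297/812·406/891 = 1/6 ✓; 3 stages ⇒ order 3.

3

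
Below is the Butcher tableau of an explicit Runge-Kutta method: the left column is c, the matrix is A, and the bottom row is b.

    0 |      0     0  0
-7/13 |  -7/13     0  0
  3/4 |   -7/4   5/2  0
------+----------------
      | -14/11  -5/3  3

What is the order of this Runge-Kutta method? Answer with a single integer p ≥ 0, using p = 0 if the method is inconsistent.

0

b = (-14/11, -5/3, 3)
c = (0, -7/13, 3/4)
Ac = (0, 0, -35/26)
Σ b_i: (-14/11)·1 + (-5/3)·1 + 3·1 = 2/33 ≠ 1 ⇒ order 0.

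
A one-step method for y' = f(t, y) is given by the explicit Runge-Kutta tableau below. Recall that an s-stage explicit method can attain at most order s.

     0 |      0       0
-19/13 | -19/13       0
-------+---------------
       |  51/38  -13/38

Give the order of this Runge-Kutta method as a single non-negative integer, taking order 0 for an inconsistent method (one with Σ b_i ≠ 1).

b = (51/38, -13/38)
c = (0, -19/13)
Σ b_i: 51/38·1 + (-13/38)·1 = 1 ✓
b·c: (-13/38)·(-19/13) = 1/2 ✓; 2 stages ⇒ order 2.

2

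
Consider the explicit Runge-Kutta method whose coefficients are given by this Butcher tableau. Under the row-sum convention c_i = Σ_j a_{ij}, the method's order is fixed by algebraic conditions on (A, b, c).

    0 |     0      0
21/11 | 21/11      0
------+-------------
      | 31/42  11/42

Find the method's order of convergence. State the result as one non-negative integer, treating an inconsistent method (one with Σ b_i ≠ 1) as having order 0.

2

b = (31/42, 11/42)
c = (0, 21/11)
Σ b_i: 31/42·1 + 11/42·1 = 1 ✓
b·c: 11/42·21/11 = 1/2 ✓; 2 stages ⇒ order 2.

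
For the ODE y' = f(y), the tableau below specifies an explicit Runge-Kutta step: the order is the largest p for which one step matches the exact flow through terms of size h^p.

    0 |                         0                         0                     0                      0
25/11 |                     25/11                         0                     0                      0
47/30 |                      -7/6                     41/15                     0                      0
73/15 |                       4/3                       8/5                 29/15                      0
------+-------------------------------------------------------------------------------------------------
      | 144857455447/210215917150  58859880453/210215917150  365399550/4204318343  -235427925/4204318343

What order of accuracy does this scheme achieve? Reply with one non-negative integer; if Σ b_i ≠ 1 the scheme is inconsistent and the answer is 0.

b = (144857455447/210215917150, 58859880453/210215917150, 365399550/4204318343, -235427925/4204318343)
c = (0, 25/11, 47/30, 73/15)
Ac = (0, 0, 205/33, 32993/4950)
Σ b_i: 144857455447/210215917150·1 + 58859880453/210215917150·1 + 365399550/4204318343·1 + (-235427925/4204318343)·1 = 1 ✓
b·c: 58859880453/210215917150·25/11 + 365399550/4204318343·47/30 + (-235427925/4204318343)·73/15 = 1/2 ✓
b·c²: 58859880453/210215917150·625/121 + 365399550/4204318343·2209/900 + (-235427925/4204318343)·5329/225 = 1/3 ✓
b·Ac: 365399550/4204318343·205/33 + (-235427925/4204318343)·32993/4950 = 1/6 ✓
b·c³: 58859880453/210215917150·15625/1331 + 365399550/4204318343·103823/27000 + (-235427925/4204318343)·389017/3375 = -23585554112081/8324550319140 ≠ 1/4 ⇒ order 3.
b·(c∘Ac): 365399550/4204318343·1927/198 + (-235427925/4204318343)·2408489/74250 = -367246930711/378388650870 ≠ 1/8
b·Ac²: 365399550/4204318343·5125/363 + (-235427925/4204318343)·21251381/1633500 = 4150131623831/8324550319140 ≠ 1/12
b·A²c: (-235427925/4204318343)·1189/99 = -93307934275/138742505319 ≠ 1/24

3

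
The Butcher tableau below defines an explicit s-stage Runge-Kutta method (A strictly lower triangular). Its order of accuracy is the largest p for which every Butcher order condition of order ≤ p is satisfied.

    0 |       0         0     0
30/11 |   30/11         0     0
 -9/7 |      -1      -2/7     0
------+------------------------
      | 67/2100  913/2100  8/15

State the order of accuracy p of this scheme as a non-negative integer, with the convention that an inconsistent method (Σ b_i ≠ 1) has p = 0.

2

b = (67/2100, 913/2100, 8/15)
c = (0, 30/11, -9/7)
Ac = (0, 0, -60/77)
Σ b_i: 67/2100·1 + 913/2100·1 + 8/15·1 = 1 ✓
b·c: 913/2100·30/11 + 8/15·(-9/7) = 1/2 ✓
b·c²: 913/2100·900/121 + 8/15·81/49 = 11091/2695 ≠ 1/3 ⇒ order 2.
b·Ac: 8/15·(-60/77) = -32/77 ≠ 1/6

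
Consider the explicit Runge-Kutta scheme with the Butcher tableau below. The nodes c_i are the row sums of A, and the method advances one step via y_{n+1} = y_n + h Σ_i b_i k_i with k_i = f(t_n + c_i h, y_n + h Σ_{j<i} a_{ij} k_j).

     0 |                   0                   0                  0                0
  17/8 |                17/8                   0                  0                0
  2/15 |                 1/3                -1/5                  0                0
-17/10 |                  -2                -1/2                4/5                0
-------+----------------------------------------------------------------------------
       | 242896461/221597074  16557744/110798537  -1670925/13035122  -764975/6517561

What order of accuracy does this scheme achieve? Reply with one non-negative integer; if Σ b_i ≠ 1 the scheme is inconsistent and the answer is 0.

3

b = (242896461/221597074, 16557744/110798537, -1670925/13035122, -764975/6517561)
c = (0, 17/8, 2/15, -17/10)
Ac = (0, 0, -17/40, -1147/1200)
Σ b_i: 242896461/221597074·1 + 16557744/110798537·1 + (-1670925/13035122)·1 + (-764975/6517561)·1 = 1 ✓
b·c: 16557744/110798537·17/8 + (-1670925/13035122)·2/15 + (-764975/6517561)·(-17/10) = 1/2 ✓
b·c²: 16557744/110798537·289/64 + (-1670925/13035122)·4/225 + (-764975/6517561)·289/100 = 1/3 ✓
b·Ac: (-1670925/13035122)·(-17/40) + (-764975/6517561)·(-1147/1200) = 1/6 ✓
b·c³: 16557744/110798537·4913/512 + (-1670925/13035122)·8/3375 + (-764975/6517561)·(-4913/1000) = 3773494703/1877057568 ≠ 1/4 ⇒ order 3.
b·(c∘Ac): (-1670925/13035122)·(-17/300) + (-764975/6517561)·19499/12000 = -573925321/3128429280 ≠ 1/8
b·Ac²: (-1670925/13035122)·(-289/320) + (-764975/6517561)·(-323077/144000) = 1778988631/4692643920 ≠ 1/12
b·A²c: (-764975/6517561)·(-17/50) = 520183/13035122 ≠ 1/24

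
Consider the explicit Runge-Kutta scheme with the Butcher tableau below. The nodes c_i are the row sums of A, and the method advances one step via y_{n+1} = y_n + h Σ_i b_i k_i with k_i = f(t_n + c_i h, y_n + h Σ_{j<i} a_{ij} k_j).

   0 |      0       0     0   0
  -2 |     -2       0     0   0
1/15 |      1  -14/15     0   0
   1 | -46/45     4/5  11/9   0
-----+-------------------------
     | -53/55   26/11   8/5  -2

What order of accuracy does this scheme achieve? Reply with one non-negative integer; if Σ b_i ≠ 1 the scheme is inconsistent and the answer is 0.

1

b = (-53/55, 26/11, 8/5, -2)
c = (0, -2, 1/15, 1)
Ac = (0, 0, 28/15, -41/27)
Σ b_i: (-53/55)·1 + 26/11·1 + 8/5·1 + (-2)·1 = 1 ✓
b·c: 26/11·(-2) + 8/5·1/15 + (-2)·1 = -5462/825 ≠ 1/2 ⇒ order 1.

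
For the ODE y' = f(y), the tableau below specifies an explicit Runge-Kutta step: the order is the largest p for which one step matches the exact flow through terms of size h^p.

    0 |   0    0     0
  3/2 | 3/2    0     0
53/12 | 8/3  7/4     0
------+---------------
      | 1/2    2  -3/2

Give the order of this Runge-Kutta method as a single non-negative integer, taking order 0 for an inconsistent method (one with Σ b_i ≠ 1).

1

b = (1/2, 2, -3/2)
c = (0, 3/2, 53/12)
Ac = (0, 0, 21/8)
Σ b_i: 1/2·1 + 2·1 + (-3/2)·1 = 1 ✓
b·c: 2·3/2 + (-3/2)·53/12 = -29/8 ≠ 1/2 ⇒ order 1.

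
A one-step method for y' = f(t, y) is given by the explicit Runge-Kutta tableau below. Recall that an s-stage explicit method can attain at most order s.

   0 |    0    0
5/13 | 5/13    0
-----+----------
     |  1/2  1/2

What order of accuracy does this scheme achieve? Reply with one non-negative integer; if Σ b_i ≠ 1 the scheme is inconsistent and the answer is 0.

b = (1/2, 1/2)
c = (0, 5/13)
Σ b_i: 1/2·1 + 1/2·1 = 1 ✓
b·c: 1/2·5/13 = 5/26 ≠ 1/2 ⇒ order 1.

1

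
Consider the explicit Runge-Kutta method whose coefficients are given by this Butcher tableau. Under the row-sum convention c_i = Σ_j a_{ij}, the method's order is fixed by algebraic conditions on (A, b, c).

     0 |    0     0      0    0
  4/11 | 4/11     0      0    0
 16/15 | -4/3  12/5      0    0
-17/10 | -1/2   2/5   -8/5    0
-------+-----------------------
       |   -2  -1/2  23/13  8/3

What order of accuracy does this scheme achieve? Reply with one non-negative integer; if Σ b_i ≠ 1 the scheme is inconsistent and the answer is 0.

b = (-2, -1/2, 23/13, 8/3)
c = (0, 4/11, 16/15, -17/10)
Ac = (0, 0, 48/55, -1288/825)
Σ b_i: (-2)·1 + (-1/2)·1 + 23/13·1 + 8/3·1 = 151/78 ≠ 1 ⇒ order 0.

0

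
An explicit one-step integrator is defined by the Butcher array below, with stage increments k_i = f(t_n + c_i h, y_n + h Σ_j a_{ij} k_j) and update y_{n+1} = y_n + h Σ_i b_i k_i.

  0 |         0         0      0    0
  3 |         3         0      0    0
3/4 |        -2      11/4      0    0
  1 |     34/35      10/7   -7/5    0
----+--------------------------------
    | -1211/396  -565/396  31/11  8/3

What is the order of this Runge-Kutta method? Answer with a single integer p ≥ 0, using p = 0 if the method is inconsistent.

2

b = (-1211/396, -565/396, 31/11, 8/3)
c = (0, 3, 3/4, 1)
Ac = (0, 0, 33/4, 453/140)
Σ b_i: (-1211/396)·1 + (-565/396)·1 + 31/11·1 + 8/3·1 = 1 ✓
b·c: (-565/396)·3 + 31/11·3/4 + 8/3·1 = 1/2 ✓
b·c²: (-565/396)·9 + 31/11·9/16 + 8/3·1 = -4535/528 ≠ 1/3 ⇒ order 2.
b·Ac: 31/11·33/4 + 8/3·453/140 = 4463/140 ≠ 1/6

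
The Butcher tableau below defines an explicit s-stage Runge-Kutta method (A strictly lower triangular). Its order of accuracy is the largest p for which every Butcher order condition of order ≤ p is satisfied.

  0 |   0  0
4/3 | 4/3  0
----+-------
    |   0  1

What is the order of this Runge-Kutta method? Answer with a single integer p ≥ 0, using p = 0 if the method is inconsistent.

1

b = (0, 1)
c = (0, 4/3)
Σ b_i: 1·1 = 1 ✓
b·c: 1·4/3 = 4/3 ≠ 1/2 ⇒ order 1.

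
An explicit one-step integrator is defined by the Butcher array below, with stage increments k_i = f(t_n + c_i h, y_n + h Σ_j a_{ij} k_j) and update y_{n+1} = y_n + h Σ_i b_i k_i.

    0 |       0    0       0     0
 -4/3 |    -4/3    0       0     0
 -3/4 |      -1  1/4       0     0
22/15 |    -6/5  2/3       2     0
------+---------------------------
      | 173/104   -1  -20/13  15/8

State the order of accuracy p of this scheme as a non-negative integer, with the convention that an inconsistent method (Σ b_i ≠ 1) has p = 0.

b = (173/104, -1, -20/13, 15/8)
c = (0, -4/3, -3/4, 22/15)
Ac = (0, 0, -1/3, -43/18)
Σ b_i: 173/104·1 + (-1)·1 + (-20/13)·1 + 15/8·1 = 1 ✓
b·c: (-1)·(-4/3) + (-20/13)·(-3/4) + 15/8·22/15 = 817/156 ≠ 1/2 ⇒ order 1.

1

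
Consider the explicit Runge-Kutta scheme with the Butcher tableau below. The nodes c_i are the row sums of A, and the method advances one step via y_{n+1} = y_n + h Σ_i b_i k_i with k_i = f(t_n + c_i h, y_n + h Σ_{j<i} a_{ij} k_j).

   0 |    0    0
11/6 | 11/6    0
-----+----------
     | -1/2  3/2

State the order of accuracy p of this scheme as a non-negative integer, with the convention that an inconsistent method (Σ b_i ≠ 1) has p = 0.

1

b = (-1/2, 3/2)
c = (0, 11/6)
Σ b_i: (-1/2)·1 + 3/2·1 = 1 ✓
b·c: 3/2·11/6 = 11/4 ≠ 1/2 ⇒ order 1.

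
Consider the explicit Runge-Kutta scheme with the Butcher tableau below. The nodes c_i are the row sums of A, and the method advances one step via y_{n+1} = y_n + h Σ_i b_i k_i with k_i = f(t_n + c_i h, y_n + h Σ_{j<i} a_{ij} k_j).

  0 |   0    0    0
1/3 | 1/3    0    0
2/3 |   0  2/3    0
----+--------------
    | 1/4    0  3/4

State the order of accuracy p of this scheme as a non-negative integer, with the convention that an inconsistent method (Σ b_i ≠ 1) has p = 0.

3

b = (1/4, 0, 3/4)
c = (0, 1/3, 2/3)
Ac = (0, 0, 2/9)
Σ b_i: 1/4·1 + 3/4·1 = 1 ✓
b·c: 3/4·2/3 = 1/2 ✓
b·c²: 3/4·4/9 = 1/3 ✓
b·Ac: 3/4·2/9 = 1/6 ✓; 3 stages ⇒ order 3.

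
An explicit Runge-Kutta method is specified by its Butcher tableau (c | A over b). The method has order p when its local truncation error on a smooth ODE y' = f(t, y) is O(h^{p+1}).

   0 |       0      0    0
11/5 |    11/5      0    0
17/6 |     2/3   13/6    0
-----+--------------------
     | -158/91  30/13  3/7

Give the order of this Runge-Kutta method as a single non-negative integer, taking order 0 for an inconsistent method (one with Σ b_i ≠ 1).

b = (-158/91, 30/13, 3/7)
c = (0, 11/5, 17/6)
Ac = (0, 0, 143/30)
Σ b_i: (-158/91)·1 + 30/13·1 + 3/7·1 = 1 ✓
b·c: 30/13·11/5 + 3/7·17/6 = 1145/182 ≠ 1/2 ⇒ order 1.

1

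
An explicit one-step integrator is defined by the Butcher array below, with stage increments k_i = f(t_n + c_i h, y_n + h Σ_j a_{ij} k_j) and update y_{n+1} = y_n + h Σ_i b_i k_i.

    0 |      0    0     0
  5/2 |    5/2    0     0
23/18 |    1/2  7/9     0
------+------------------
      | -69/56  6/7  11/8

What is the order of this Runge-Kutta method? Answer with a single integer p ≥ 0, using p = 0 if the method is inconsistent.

1

b = (-69/56, 6/7, 11/8)
c = (0, 5/2, 23/18)
Ac = (0, 0, 35/18)
Σ b_i: (-69/56)·1 + 6/7·1 + 11/8·1 = 1 ✓
b·c: 6/7·5/2 + 11/8·23/18 = 3931/1008 ≠ 1/2 ⇒ order 1.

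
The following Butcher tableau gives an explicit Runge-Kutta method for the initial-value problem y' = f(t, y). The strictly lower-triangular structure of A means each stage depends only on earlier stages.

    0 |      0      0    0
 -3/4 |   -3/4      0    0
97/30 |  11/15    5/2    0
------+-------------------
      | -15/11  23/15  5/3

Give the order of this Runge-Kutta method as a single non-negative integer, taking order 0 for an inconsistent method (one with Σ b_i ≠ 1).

b = (-15/11, 23/15, 5/3)
c = (0, -3/4, 97/30)
Ac = (0, 0, -15/8)
Σ b_i: (-15/11)·1 + 23/15·1 + 5/3·1 = 101/55 ≠ 1 ⇒ order 0.

0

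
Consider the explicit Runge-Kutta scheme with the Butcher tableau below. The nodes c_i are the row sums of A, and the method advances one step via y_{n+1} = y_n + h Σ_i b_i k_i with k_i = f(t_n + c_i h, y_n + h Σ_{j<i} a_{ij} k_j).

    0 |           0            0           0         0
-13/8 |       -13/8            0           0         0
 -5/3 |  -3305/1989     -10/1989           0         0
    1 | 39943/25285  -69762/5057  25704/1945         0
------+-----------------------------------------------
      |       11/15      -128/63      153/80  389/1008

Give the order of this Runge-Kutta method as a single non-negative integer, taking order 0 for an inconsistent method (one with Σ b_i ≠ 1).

4

b = (11/15, -128/63, 153/80, 389/1008)
c = (0, -13/8, -5/3, 1)
Ac = (0, 0, 5/612, 609/1556)
Σ b_i: 11/15·1 + (-128/63)·1 + 153/80·1 + 389/1008·1 = 1 ✓
b·c: (-128/63)·(-13/8) + 153/80·(-5/3) + 389/1008·1 = 1/2 ✓
b·c²: (-128/63)·169/64 + 153/80·25/9 + 389/1008·1 = 1/3 ✓
b·Ac: 153/80·5/612 + 389/1008·609/1556 = 1/6 ✓
b·c³: (-128/63)·(-2197/512) + 153/80·(-125/27) + 389/1008·1 = 1/4 ✓
b·(c∘Ac): 153/80·(-25/1836) + 389/1008·609/1556 = 1/8 ✓
b·Ac²: 153/80·(-65/4896) + 389/1008·3507/12448 = 1/12 ✓
b·A²c: 389/1008·42/389 = 1/24 ✓; 4 stages ⇒ order 4.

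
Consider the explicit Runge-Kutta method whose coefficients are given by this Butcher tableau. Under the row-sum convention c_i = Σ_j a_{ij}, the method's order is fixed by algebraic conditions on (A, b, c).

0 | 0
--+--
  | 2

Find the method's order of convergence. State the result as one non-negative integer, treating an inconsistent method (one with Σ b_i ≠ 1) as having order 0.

b = (2)
c = (0)
Σ b_i: 2·1 = 2 ≠ 1 ⇒ order 0.

0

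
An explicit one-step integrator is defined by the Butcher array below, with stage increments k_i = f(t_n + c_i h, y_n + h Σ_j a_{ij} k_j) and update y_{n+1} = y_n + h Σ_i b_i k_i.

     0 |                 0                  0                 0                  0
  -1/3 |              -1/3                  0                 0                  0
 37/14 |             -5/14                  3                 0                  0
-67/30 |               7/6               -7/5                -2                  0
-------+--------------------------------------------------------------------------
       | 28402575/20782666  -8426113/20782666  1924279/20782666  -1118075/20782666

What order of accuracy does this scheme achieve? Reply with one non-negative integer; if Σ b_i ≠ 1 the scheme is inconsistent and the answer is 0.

b = (28402575/20782666, -8426113/20782666, 1924279/20782666, -1118075/20782666)
c = (0, -1/3, 37/14, -67/30)
Ac = (0, 0, -1, -506/105)
Σ b_i: 28402575/20782666·1 + (-8426113/20782666)·1 + 1924279/20782666·1 + (-1118075/20782666)·1 = 1 ✓
b·c: (-8426113/20782666)·(-1/3) + 1924279/20782666·37/14 + (-1118075/20782666)·(-67/30) = 1/2 ✓
b·c²: (-8426113/20782666)·1/9 + 1924279/20782666·1369/196 + (-1118075/20782666)·4489/900 = 1/3 ✓
b·Ac: 1924279/20782666·(-1) + (-1118075/20782666)·(-506/105) = 1/6 ✓
b·c³: (-8426113/20782666)·(-1/27) + 1924279/20782666·50653/2744 + (-1118075/20782666)·(-300763/27000) = 30421471849/13093079580 ≠ 1/4 ⇒ order 3.
b·(c∘Ac): 1924279/20782666·(-37/14) + (-1118075/20782666)·16951/1575 = -308140579/374087988 ≠ 1/8
b·Ac²: 1924279/20782666·1/3 + (-1118075/20782666)·(-62291/4410) = 2070705713/2618615916 ≠ 1/12
b·A²c: (-1118075/20782666)·2 = -1118075/10391333 ≠ 1/24

3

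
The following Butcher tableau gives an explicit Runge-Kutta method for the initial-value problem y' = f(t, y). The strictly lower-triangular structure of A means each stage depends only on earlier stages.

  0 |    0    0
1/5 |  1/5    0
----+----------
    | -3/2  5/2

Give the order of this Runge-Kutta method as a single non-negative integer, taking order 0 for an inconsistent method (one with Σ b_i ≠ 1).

b = (-3/2, 5/2)
c = (0, 1/5)
Σ b_i: (-3/2)·1 + 5/2·1 = 1 ✓
b·c: 5/2·1/5 = 1/2 ✓; 2 stages ⇒ order 2.

2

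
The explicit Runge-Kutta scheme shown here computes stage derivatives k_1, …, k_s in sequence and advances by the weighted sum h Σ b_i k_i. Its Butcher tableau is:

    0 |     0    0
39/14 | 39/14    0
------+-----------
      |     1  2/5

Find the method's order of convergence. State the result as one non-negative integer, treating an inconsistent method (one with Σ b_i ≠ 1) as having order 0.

b = (1, 2/5)
c = (0, 39/14)
Σ b_i: 1·1 + 2/5·1 = 7/5 ≠ 1 ⇒ order 0.

0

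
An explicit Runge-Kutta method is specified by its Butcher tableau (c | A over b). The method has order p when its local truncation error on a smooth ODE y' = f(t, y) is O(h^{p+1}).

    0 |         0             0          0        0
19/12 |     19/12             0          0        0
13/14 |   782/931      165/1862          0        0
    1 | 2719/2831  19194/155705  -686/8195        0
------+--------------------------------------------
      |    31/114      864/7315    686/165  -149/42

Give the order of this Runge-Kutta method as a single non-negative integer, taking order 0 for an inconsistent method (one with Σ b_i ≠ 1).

b = (31/114, 864/7315, 686/165, -149/42)
c = (0, 19/12, 13/14, 1)
Ac = (0, 0, 55/392, 35/298)
Σ b_i: 31/114·1 + 864/7315·1 + 686/165·1 + (-149/42)·1 = 1 ✓
b·c: 864/7315·19/12 + 686/165·13/14 + (-149/42)·1 = 1/2 ✓
b·c²: 864/7315·361/144 + 686/165·169/196 + (-149/42)·1 = 1/3 ✓
b·Ac: 686/165·55/392 + (-149/42)·35/298 = 1/6 ✓
b·c³: 864/7315·6859/1728 + 686/165·2197/2744 + (-149/42)·1 = 1/4 ✓
b·(c∘Ac): 686/165·715/5488 + (-149/42)·35/298 = 1/8 ✓
b·Ac²: 686/165·1045/4704 + (-149/42)·847/3576 = 1/12 ✓
b·A²c: (-149/42)·(-7/596) = 1/24 ✓; 4 stages ⇒ order 4.

4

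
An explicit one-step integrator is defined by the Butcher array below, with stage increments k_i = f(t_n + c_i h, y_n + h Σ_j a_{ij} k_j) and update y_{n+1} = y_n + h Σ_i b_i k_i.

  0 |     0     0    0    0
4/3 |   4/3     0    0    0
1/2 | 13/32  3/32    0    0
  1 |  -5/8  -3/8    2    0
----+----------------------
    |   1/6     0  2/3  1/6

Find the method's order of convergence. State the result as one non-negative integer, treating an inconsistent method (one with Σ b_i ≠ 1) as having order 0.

4

b = (1/6, 0, 2/3, 1/6)
c = (0, 4/3, 1/2, 1)
Ac = (0, 0, 1/8, 1/2)
Σ b_i: 1/6·1 + 2/3·1 + 1/6·1 = 1 ✓
b·c: 2/3·1/2 + 1/6·1 = 1/2 ✓
b·c²: 2/3·1/4 + 1/6·1 = 1/3 ✓
b·Ac: 2/3·1/8 + 1/6·1/2 = 1/6 ✓
b·c³: 2/3·1/8 + 1/6·1 = 1/4 ✓
b·(c∘Ac): 2/3·1/16 + 1/6·1/2 = 1/8 ✓
b·Ac²: 2/3·1/6 + 1/6·(-1/6) = 1/12 ✓
b·A²c: 1/6·1/4 = 1/24 ✓; 4 stages ⇒ order 4.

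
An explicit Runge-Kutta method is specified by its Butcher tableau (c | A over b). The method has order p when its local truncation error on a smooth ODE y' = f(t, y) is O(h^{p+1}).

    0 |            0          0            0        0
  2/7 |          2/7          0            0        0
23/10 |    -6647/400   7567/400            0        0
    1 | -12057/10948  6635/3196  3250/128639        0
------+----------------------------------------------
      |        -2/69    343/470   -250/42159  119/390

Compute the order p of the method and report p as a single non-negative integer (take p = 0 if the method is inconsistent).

4

b = (-2/69, 343/470, -250/42159, 119/390)
c = (0, 2/7, 23/10, 1)
Ac = (0, 0, 1081/200, 155/238)
Σ b_i: (-2/69)·1 + 343/470·1 + (-250/42159)·1 + 119/390·1 = 1 ✓
b·c: 343/470·2/7 + (-250/42159)·23/10 + 119/390·1 = 1/2 ✓
b·c²: 343/470·4/49 + (-250/42159)·529/100 + 119/390·1 = 1/3 ✓
b·Ac: (-250/42159)·1081/200 + 119/390·155/238 = 1/6 ✓
b·c³: 343/470·8/343 + (-250/42159)·12167/1000 + 119/390·1 = 1/4 ✓
b·(c∘Ac): (-250/42159)·24863/2000 + 119/390·155/238 = 1/8 ✓
b·Ac²: (-250/42159)·1081/700 + 119/390·505/1666 = 1/12 ✓
b·A²c: 119/390·65/476 = 1/24 ✓; 4 stages ⇒ order 4.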